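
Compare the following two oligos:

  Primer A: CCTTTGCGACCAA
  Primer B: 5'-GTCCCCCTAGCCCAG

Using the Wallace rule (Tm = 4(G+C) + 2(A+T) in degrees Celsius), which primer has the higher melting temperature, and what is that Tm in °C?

Primer B, 52°C

Primer A: A+T=6, G+C=7 → Tm = 2(6)+4(7) = 40°C
Primer B: A+T=4, G+C=11 → Tm = 2(4)+4(11) = 52°C
40°C vs 52°C → primer B is higher.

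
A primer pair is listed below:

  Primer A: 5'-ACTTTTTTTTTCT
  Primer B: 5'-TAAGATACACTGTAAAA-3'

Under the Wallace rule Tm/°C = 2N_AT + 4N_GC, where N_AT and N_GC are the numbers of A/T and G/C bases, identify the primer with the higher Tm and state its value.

Primer A: A+T=11, G+C=2 → Tm = 2(11)+4(2) = 30°C
Primer B: A+T=13, G+C=4 → Tm = 2(13)+4(4) = 42°C
30°C vs 42°C → primer B is higher.

Primer B, 42°C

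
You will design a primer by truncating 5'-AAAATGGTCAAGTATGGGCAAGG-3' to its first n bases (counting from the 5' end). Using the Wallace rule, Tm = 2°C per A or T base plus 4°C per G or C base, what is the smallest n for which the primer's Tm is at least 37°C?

First 14 bases: AAAATGGTCAAGTA → Tm = 36°C (< 37°C)
First 15 bases: AAAATGGTCAAGTAT → Tm = 38°C (≥ 37°C)
Since every base adds ≥2°C, Tm only increases with n, so the threshold is first crossed at n = 15.

n = 15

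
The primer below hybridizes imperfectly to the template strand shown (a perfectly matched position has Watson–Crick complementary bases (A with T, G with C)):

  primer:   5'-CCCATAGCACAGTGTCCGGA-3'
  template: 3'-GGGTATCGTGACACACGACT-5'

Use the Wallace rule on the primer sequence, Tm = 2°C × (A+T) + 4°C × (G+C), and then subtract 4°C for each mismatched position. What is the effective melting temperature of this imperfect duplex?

Primer base counts: A=5, T=3, G=5, C=7 → A+T=8, G+C=12
Perfect-match Tm = 2(8) + 4(12) = 16 + 48 = 64°C
Mismatches (positions where the bases are not complementary): 3 (at positions 11, 16, 18)
Effective Tm = 64 − 3×4 = 64 − 12 = 52°C

52°C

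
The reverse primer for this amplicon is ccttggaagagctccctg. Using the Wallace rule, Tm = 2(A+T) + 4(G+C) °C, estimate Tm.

58°C

Base counts: A=3, C=6, G=5, T=4
A+T = 7, G+C = 11
Tm = 4·11 + 2·7 = 44 + 14 = 58°C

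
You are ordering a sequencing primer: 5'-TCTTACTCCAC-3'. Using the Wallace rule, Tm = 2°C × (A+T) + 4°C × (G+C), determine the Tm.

C=5, T=4, A=2, G=0
So N_AT = 6 and N_GC = 5.
Tm = 4·5 + 2·6 = 20 + 12 = 32°C

32°C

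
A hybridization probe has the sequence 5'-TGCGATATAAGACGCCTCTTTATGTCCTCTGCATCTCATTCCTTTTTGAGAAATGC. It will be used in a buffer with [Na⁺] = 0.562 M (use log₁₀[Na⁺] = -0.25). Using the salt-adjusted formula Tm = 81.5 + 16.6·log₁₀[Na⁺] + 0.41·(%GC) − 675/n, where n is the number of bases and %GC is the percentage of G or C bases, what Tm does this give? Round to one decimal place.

Length n = 56. Scanning the sequence gives C=14, A=12, T=21, G=9.
G+C = 23, so %GC = 23/56 × 100 = 41.071%
Salt term: 16.6 × (-0.25) = -4.15
GC term: 0.41 × 41.071 = 16.839; length term: −675/56 = −12.054
Tm = 81.5 + (-4.15) + 16.839 − 12.054 = 82.135 → 82.1°C

82.1°C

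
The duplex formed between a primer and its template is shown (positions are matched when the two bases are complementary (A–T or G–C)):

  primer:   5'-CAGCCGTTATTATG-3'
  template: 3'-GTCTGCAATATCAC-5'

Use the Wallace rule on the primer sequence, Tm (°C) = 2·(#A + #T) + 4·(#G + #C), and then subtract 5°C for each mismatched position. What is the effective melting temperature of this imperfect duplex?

25°C

Primer base counts: A=3, T=5, G=3, C=3 → A+T=8, G+C=6
Perfect-match Tm = 2(8) + 4(6) = 16 + 24 = 40°C
Mismatches (positions where the bases are not complementary): 3 (at positions 4, 11, 12)
Effective Tm = 40 − 3×5 = 40 − 15 = 25°C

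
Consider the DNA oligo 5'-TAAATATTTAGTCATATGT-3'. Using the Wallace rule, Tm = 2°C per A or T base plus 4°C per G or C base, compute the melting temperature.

44°C

Counting bases: A=7, C=1, T=9, G=2
A+T = 16, G+C = 3
Tm = 2(16) + 4(3) = 32 + 12 = 44°C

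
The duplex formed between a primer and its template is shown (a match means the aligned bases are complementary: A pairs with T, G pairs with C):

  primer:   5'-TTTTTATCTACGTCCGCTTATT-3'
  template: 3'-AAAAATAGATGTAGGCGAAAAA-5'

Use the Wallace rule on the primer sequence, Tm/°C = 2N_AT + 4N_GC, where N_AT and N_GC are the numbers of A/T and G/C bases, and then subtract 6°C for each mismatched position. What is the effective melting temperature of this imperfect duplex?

Primer base counts: A=3, T=12, G=2, C=5 → A+T=15, G+C=7
Perfect-match Tm = 2(15) + 4(7) = 30 + 28 = 58°C
Mismatches (positions where the bases are not complementary): 2 (at positions 12, 20)
Effective Tm = 58 − 2×6 = 58 − 12 = 46°C

46°C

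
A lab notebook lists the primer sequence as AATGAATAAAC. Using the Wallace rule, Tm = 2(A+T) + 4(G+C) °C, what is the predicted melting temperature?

Scanning the sequence gives C=1, G=1, T=2, A=7.
AT pairs contribute 9, GC pairs contribute 2.
Tm = 4·2 + 2·9 = 8 + 18 = 26°C

26°C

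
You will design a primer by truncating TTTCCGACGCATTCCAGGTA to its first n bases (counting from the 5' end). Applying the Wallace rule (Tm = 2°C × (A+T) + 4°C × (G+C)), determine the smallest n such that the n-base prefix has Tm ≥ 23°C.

First 7 bases: TTTCCGA → Tm = 20°C (< 23°C)
First 8 bases: TTTCCGAC → Tm = 24°C (≥ 23°C)
Since every base adds ≥2°C, Tm only increases with n, so the threshold is first crossed at n = 8.

n = 8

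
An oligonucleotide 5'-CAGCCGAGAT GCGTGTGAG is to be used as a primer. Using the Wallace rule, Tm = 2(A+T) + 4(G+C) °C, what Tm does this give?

T=3, G=8, A=4, C=4
A+T = 7, G+C = 12
Tm = 4·12 + 2·7 = 48 + 14 = 62°C

62°C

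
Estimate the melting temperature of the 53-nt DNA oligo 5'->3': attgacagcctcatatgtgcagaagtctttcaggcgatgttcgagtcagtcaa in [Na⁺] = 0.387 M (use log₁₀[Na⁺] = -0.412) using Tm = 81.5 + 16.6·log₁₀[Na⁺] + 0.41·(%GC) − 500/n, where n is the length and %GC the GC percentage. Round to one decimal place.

Length n = 53. Scanning the sequence gives T=15, G=13, C=11, A=14.
G+C = 24, so %GC = 24/53 × 100 = 45.283%
Salt term: 16.6 × (-0.412) = -6.839
GC term: 0.41 × 45.283 = 18.566; length term: −500/53 = −9.434
Tm = 81.5 + (-6.839) + 18.566 − 9.434 = 83.793 → 83.8°C

83.8°C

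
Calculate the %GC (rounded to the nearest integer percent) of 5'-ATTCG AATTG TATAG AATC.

Counting bases: C=2, G=3, A=7, T=7
G+C = 3 + 2 = 5 out of 19 bases
%GC = 5/19 × 100 = 26.32% ≈ 26%

26%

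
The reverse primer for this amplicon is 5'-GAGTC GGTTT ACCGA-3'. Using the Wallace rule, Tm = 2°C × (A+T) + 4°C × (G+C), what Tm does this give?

46°C

Scanning the sequence gives G=5, T=4, C=3, A=3.
So N_AT = 7 and N_GC = 8.
Tm = 2×7 + 4×8 = 46°C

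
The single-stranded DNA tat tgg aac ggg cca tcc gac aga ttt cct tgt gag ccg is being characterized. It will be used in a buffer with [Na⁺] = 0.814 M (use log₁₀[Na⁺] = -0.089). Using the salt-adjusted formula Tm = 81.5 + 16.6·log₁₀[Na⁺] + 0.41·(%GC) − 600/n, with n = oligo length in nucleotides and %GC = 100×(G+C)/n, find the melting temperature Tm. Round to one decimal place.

Length n = 39. Scanning the sequence gives C=10, A=8, T=10, G=11.
G+C = 21, so %GC = 21/39 × 100 = 53.846%
Salt term: 16.6 × (-0.089) = -1.477
GC term: 0.41 × 53.846 = 22.077; length term: −600/39 = −15.385
Tm = 81.5 + (-1.477) + 22.077 − 15.385 = 86.715 → 86.7°C

86.7°C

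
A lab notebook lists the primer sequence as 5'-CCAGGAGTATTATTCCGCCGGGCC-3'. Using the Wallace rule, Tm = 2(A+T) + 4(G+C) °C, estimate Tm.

78°C

Scanning the sequence gives T=5, A=4, C=8, G=7.
So N_AT = 9 and N_GC = 15.
Tm = 2(9) + 4(15) = 18 + 60 = 78°C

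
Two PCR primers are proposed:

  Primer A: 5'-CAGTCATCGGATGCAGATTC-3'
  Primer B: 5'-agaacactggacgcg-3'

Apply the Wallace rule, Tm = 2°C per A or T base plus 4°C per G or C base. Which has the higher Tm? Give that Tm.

Primer A, 60°C

Primer A: A+T=10, G+C=10 → Tm = 2(10)+4(10) = 60°C
Primer B: A+T=6, G+C=9 → Tm = 2(6)+4(9) = 48°C
60°C vs 48°C → primer A is higher.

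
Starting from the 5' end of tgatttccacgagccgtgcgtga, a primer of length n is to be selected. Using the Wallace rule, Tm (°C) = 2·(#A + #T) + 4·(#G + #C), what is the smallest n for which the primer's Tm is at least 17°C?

First 6 bases: TGATTT → Tm = 14°C (< 17°C)
First 7 bases: TGATTTC → Tm = 18°C (≥ 17°C)
Each additional base adds 2°C (A/T) or 4°C (G/C), so Tm is non-decreasing in n; n = 7 is the first length to reach 17°C.

n = 7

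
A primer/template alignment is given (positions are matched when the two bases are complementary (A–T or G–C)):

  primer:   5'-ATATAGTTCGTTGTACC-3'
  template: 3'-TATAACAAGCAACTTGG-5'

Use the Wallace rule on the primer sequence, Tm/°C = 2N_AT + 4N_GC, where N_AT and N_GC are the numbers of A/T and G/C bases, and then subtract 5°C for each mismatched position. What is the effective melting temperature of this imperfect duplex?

Primer base counts: A=4, T=7, G=3, C=3 → A+T=11, G+C=6
Perfect-match Tm = 2(11) + 4(6) = 22 + 24 = 46°C
Mismatches (positions where the bases are not complementary): 2 (at positions 5, 14)
Effective Tm = 46 − 2×5 = 46 − 10 = 36°C

36°C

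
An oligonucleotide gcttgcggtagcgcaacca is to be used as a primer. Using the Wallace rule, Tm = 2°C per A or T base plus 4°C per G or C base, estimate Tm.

Counting bases: G=6, A=4, T=3, C=6
AT pairs contribute 7, GC pairs contribute 12.
Tm = 4·12 + 2·7 = 48 + 14 = 62°C

62°C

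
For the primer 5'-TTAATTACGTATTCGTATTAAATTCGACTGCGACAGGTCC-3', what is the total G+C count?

Counting bases: A=11, C=8, G=7, T=14
G+C = 7 + 8 = 15

15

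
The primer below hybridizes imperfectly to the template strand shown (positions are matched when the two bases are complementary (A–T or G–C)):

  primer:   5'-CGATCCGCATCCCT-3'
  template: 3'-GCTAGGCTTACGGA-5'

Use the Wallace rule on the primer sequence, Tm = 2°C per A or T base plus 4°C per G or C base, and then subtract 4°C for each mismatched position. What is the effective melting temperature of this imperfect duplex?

38°C

Primer base counts: A=2, T=3, G=2, C=7 → A+T=5, G+C=9
Perfect-match Tm = 2(5) + 4(9) = 10 + 36 = 46°C
Mismatches (positions where the bases are not complementary): 2 (at positions 8, 11)
Effective Tm = 46 − 2×4 = 46 − 8 = 38°C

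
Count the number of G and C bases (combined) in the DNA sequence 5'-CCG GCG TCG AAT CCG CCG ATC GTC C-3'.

Counting bases: A=3, T=4, C=11, G=7
G+C = 7 + 11 = 18

18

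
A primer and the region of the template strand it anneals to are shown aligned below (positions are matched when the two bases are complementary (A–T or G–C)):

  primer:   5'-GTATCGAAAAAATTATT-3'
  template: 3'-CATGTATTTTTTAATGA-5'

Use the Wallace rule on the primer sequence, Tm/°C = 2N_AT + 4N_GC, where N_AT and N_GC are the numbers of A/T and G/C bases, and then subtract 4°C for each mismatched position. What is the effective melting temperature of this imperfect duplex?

24°C

Primer base counts: A=8, T=6, G=2, C=1 → A+T=14, G+C=3
Perfect-match Tm = 2(14) + 4(3) = 28 + 12 = 40°C
Mismatches (positions where the bases are not complementary): 4 (at positions 4, 5, 6, 16)
Effective Tm = 40 − 4×4 = 40 − 16 = 24°C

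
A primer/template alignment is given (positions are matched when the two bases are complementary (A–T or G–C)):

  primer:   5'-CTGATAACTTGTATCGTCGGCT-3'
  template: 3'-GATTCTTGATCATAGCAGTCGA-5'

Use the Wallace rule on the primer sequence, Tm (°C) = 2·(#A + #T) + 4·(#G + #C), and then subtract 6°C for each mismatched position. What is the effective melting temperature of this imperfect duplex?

40°C

Primer base counts: A=4, T=8, G=5, C=5 → A+T=12, G+C=10
Perfect-match Tm = 2(12) + 4(10) = 24 + 40 = 64°C
Mismatches (positions where the bases are not complementary): 4 (at positions 3, 5, 10, 19)
Effective Tm = 64 − 4×6 = 64 − 24 = 40°C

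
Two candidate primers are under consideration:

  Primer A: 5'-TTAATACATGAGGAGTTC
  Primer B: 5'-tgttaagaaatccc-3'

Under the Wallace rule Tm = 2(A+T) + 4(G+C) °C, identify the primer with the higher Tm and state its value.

Primer A, 48°C

Primer A: A+T=12, G+C=6 → Tm = 2(12)+4(6) = 48°C
Primer B: A+T=9, G+C=5 → Tm = 2(9)+4(5) = 38°C
48°C vs 38°C → primer A is higher.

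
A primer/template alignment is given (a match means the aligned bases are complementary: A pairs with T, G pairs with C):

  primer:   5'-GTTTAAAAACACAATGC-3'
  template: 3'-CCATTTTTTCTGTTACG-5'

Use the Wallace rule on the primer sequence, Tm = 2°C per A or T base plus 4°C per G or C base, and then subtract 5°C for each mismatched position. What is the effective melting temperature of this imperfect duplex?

29°C

Primer base counts: A=8, T=4, G=2, C=3 → A+T=12, G+C=5
Perfect-match Tm = 2(12) + 4(5) = 24 + 20 = 44°C
Mismatches (positions where the bases are not complementary): 3 (at positions 2, 4, 10)
Effective Tm = 44 − 3×5 = 44 − 15 = 29°C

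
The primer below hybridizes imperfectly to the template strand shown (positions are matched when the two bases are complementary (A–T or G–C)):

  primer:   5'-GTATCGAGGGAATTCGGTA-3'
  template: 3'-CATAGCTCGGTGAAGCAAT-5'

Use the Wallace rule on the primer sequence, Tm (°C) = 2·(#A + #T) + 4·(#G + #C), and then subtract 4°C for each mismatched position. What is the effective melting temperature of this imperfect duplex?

Primer base counts: A=5, T=5, G=7, C=2 → A+T=10, G+C=9
Perfect-match Tm = 2(10) + 4(9) = 20 + 36 = 56°C
Mismatches (positions where the bases are not complementary): 4 (at positions 9, 10, 12, 17)
Effective Tm = 56 − 4×4 = 56 − 16 = 40°C

40°C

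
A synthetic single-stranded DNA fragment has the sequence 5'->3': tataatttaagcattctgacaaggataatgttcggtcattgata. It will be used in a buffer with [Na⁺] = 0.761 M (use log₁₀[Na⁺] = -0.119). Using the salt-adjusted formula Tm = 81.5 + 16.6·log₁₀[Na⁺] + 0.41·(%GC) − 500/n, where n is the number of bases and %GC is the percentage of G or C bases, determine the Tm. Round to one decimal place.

Length n = 44. Counting bases: A=15, C=5, G=8, T=16
G+C = 13, so %GC = 13/44 × 100 = 29.545%
Salt term: 16.6 × (-0.119) = -1.975
GC term: 0.41 × 29.545 = 12.113; length term: −500/44 = −11.364
Tm = 81.5 + (-1.975) + 12.113 − 11.364 = 80.274 → 80.3°C

80.3°C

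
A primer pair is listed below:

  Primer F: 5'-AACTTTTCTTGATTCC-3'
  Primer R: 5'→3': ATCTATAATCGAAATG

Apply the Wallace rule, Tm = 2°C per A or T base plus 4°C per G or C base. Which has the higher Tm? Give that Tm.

Primer F: A+T=11, G+C=5 → Tm = 2(11)+4(5) = 42°C
Primer R: A+T=12, G+C=4 → Tm = 2(12)+4(4) = 40°C
42°C vs 40°C → primer F is higher.

Primer F, 42°C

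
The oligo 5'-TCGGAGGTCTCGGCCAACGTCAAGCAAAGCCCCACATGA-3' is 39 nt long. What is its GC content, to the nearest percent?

Scanning the sequence gives A=11, T=5, G=10, C=13.
G+C = 10 + 13 = 23 out of 39 bases
%GC = 23/39 × 100 = 58.97% ≈ 59%

59%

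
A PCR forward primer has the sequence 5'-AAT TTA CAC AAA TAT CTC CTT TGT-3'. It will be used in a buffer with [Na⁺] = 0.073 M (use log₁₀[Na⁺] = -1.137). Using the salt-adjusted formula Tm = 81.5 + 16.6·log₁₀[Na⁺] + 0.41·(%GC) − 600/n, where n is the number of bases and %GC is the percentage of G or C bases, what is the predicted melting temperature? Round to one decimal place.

47.9°C

Length n = 24. C=5, A=8, G=1, T=10
G+C = 6, so %GC = 6/24 × 100 = 25%
Salt term: 16.6 × (-1.137) = -18.874
GC term: 0.41 × 25 = 10.25; length term: −600/24 = −25
Tm = 81.5 + (-18.874) + 10.25 − 25 = 47.876 → 47.9°C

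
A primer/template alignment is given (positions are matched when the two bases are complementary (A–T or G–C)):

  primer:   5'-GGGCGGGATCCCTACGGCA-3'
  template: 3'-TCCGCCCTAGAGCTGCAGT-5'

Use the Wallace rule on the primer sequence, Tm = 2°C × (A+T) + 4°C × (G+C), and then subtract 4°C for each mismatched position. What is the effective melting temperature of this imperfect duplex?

Primer base counts: A=3, T=2, G=8, C=6 → A+T=5, G+C=14
Perfect-match Tm = 2(5) + 4(14) = 10 + 56 = 66°C
Mismatches (positions where the bases are not complementary): 4 (at positions 1, 11, 13, 17)
Effective Tm = 66 − 4×4 = 66 − 16 = 50°C

50°C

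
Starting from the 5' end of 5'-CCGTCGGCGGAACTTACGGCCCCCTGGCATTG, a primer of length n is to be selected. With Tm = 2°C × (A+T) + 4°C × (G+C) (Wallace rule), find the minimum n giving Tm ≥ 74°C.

n = 22

First 21 bases: CCGTCGGCGGAACTTACGGCC → Tm = 72°C (< 74°C)
First 22 bases: CCGTCGGCGGAACTTACGGCCC → Tm = 76°C (≥ 74°C)
Each additional base adds 2°C (A/T) or 4°C (G/C), so Tm is non-decreasing in n; n = 22 is the first length to reach 74°C.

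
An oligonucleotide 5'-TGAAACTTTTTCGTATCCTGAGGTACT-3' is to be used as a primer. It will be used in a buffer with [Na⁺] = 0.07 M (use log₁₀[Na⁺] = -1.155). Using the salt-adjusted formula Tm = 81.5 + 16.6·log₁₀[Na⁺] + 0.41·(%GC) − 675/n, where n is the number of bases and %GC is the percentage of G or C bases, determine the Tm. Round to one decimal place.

52.5°C

Length n = 27. Base counts: T=11, G=5, A=6, C=5
G+C = 10, so %GC = 10/27 × 100 = 37.037%
Salt term: 16.6 × (-1.155) = -19.173
GC term: 0.41 × 37.037 = 15.185; length term: −675/27 = −25
Tm = 81.5 + (-19.173) + 15.185 − 25 = 52.512 → 52.5°C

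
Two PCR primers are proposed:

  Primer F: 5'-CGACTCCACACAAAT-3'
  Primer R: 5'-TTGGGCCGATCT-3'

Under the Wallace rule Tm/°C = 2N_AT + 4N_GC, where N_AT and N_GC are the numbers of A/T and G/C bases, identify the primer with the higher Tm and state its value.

Primer F: A+T=8, G+C=7 → Tm = 2(8)+4(7) = 44°C
Primer R: A+T=5, G+C=7 → Tm = 2(5)+4(7) = 38°C
44°C vs 38°C → primer F is higher.

Primer F, 44°C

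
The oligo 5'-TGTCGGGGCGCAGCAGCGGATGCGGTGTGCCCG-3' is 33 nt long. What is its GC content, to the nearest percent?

Counting bases: G=16, A=3, T=5, C=9
G+C = 16 + 9 = 25 out of 33 bases
%GC = 25/33 × 100 = 75.76% ≈ 76%

76%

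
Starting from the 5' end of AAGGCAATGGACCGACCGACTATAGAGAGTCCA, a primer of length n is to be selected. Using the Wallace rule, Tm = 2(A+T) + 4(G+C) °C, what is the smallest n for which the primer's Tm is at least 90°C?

First 29 bases: AAGGCAATGGACCGACCGACTATAGAGAG → Tm = 88°C (< 90°C)
First 30 bases: AAGGCAATGGACCGACCGACTATAGAGAGT → Tm = 90°C (≥ 90°C)
Since every base adds ≥2°C, Tm only increases with n, so the threshold is first crossed at n = 30.

n = 30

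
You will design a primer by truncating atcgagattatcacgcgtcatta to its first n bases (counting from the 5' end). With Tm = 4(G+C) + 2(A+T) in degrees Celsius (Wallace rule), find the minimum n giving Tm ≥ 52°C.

n = 18

First 17 bases: ATCGAGATTATCACGCG → Tm = 50°C (< 52°C)
First 18 bases: ATCGAGATTATCACGCGT → Tm = 52°C (≥ 52°C)
Each additional base adds 2°C (A/T) or 4°C (G/C), so Tm is non-decreasing in n; n = 18 is the first length to reach 52°C.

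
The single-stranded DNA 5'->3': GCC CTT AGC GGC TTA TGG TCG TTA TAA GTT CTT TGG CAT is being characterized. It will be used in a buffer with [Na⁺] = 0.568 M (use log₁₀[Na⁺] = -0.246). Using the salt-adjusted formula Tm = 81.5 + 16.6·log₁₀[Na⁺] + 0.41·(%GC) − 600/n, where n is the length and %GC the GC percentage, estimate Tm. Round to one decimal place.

Length n = 39. T=15, A=6, G=10, C=8
G+C = 18, so %GC = 18/39 × 100 = 46.154%
Salt term: 16.6 × (-0.246) = -4.084
GC term: 0.41 × 46.154 = 18.923; length term: −600/39 = −15.385
Tm = 81.5 + (-4.084) + 18.923 − 15.385 = 80.954 → 81.0°C

81.0°C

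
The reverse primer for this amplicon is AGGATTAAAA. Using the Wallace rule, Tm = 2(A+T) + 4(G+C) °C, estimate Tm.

24°C

A=6, T=2, C=0, G=2
AT pairs contribute 8, GC pairs contribute 2.
Tm = 4·2 + 2·8 = 8 + 16 = 24°C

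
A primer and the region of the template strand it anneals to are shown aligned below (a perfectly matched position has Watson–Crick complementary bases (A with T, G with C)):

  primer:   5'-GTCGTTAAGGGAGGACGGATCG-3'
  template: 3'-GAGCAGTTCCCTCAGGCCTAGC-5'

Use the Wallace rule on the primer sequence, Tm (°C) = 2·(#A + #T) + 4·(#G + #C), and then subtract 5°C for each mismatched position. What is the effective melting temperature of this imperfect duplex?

Primer base counts: A=5, T=4, G=10, C=3 → A+T=9, G+C=13
Perfect-match Tm = 2(9) + 4(13) = 18 + 52 = 70°C
Mismatches (positions where the bases are not complementary): 4 (at positions 1, 6, 14, 15)
Effective Tm = 70 − 4×5 = 70 − 20 = 50°C

50°C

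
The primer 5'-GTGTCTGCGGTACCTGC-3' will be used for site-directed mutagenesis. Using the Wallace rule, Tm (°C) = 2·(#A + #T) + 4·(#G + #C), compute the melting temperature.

C=5, A=1, G=6, T=5
So N_AT = 6 and N_GC = 11.
Tm = 4·11 + 2·6 = 44 + 12 = 56°C

56°C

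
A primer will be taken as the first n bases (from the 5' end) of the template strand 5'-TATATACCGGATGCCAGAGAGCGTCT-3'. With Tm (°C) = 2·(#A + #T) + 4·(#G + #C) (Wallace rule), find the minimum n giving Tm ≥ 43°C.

n = 15

First 14 bases: TATATACCGGATGC → Tm = 40°C (< 43°C)
First 15 bases: TATATACCGGATGCC → Tm = 44°C (≥ 43°C)
Since every base adds ≥2°C, Tm only increases with n, so the threshold is first crossed at n = 15.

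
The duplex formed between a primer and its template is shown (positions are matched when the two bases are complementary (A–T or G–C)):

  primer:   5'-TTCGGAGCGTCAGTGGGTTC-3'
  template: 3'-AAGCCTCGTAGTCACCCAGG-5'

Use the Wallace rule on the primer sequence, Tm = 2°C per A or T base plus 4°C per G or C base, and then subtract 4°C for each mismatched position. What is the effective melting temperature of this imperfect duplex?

56°C

Primer base counts: A=2, T=6, G=8, C=4 → A+T=8, G+C=12
Perfect-match Tm = 2(8) + 4(12) = 16 + 48 = 64°C
Mismatches (positions where the bases are not complementary): 2 (at positions 9, 19)
Effective Tm = 64 − 2×4 = 64 − 8 = 56°C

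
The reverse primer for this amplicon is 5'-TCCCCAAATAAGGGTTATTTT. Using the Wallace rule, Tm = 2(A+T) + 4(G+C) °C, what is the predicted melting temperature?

Base counts: T=8, G=3, A=6, C=4
A+T = 14, G+C = 7
Tm = 2×14 + 4×7 = 56°C

56°C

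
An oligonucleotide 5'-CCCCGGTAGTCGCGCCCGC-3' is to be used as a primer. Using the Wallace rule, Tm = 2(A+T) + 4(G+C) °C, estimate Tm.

70°C

G=6, C=10, T=2, A=1
AT pairs contribute 3, GC pairs contribute 16.
Tm = 2(3) + 4(16) = 6 + 64 = 70°C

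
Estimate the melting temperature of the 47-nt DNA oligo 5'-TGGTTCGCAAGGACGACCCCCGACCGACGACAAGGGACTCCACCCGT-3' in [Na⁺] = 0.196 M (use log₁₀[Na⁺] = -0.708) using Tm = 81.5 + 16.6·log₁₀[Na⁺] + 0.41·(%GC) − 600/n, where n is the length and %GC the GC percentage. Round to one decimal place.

84.0°C

Length n = 47. A=11, G=13, T=5, C=18
G+C = 31, so %GC = 31/47 × 100 = 65.957%
Salt term: 16.6 × (-0.708) = -11.753
GC term: 0.41 × 65.957 = 27.042; length term: −600/47 = −12.766
Tm = 81.5 + (-11.753) + 27.042 − 12.766 = 84.023 → 84.0°C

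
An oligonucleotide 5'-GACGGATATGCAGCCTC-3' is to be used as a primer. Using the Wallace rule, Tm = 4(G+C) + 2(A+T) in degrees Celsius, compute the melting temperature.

54°C

Base counts: A=4, C=5, T=3, G=5
So N_AT = 7 and N_GC = 10.
Tm = 2(7) + 4(10) = 14 + 40 = 54°C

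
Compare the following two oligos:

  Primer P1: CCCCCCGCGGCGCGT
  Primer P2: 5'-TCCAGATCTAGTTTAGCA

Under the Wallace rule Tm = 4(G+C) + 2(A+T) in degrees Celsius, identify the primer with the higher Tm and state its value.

Primer P1, 58°C

Primer P1: A+T=1, G+C=14 → Tm = 2(1)+4(14) = 58°C
Primer P2: A+T=11, G+C=7 → Tm = 2(11)+4(7) = 50°C
58°C vs 50°C → primer P1 is higher.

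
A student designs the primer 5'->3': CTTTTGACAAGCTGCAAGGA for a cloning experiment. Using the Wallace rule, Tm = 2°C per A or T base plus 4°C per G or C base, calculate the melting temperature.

58°C

Base counts: G=5, A=6, T=5, C=4
So N_AT = 11 and N_GC = 9.
Tm = 2(11) + 4(9) = 22 + 36 = 58°C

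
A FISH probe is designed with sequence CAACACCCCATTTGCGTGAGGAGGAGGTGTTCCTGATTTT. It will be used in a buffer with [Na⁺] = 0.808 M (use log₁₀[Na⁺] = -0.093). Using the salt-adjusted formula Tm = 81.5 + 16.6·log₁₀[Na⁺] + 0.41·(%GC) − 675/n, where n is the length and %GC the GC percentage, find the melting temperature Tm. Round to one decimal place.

83.6°C

Length n = 40. Base counts: T=12, G=11, C=9, A=8
G+C = 20, so %GC = 20/40 × 100 = 50%
Salt term: 16.6 × (-0.093) = -1.544
GC term: 0.41 × 50 = 20.5; length term: −675/40 = −16.875
Tm = 81.5 + (-1.544) + 20.5 − 16.875 = 83.581 → 83.6°C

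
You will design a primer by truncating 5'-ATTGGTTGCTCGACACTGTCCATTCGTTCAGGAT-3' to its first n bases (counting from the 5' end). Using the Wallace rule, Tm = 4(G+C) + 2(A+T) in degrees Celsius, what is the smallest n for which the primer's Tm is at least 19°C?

n = 8

First 7 bases: ATTGGTT → Tm = 18°C (< 19°C)
First 8 bases: ATTGGTTG → Tm = 22°C (≥ 19°C)
Each additional base adds 2°C (A/T) or 4°C (G/C), so Tm is non-decreasing in n; n = 8 is the first length to reach 19°C.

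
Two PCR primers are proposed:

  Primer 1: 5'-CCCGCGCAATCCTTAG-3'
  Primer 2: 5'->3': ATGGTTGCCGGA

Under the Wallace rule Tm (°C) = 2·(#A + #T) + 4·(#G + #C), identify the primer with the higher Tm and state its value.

Primer 1: A+T=6, G+C=10 → Tm = 2(6)+4(10) = 52°C
Primer 2: A+T=5, G+C=7 → Tm = 2(5)+4(7) = 38°C
52°C vs 38°C → primer 1 is higher.

Primer 1, 52°C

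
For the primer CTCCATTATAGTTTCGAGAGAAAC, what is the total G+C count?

9

Scanning the sequence gives T=7, A=8, G=4, C=5.
Total G or C: 4 + 5 = 9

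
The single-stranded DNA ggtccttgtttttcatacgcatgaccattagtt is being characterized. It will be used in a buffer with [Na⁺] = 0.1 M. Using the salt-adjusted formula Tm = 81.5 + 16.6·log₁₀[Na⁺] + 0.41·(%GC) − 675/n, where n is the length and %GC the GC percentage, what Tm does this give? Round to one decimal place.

Length n = 33. A=6, T=14, C=7, G=6
G+C = 13, so %GC = 13/33 × 100 = 39.394%
Salt term: 16.6 × (-1) = -16.6
GC term: 0.41 × 39.394 = 16.152; length term: −675/33 = −20.455
Tm = 81.5 + (-16.6) + 16.152 − 20.455 = 60.597 → 60.6°C

60.6°C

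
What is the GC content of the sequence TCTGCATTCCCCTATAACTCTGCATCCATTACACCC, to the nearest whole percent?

47%

Base counts: T=11, A=8, C=15, G=2
G+C = 2 + 15 = 17 out of 36 bases
%GC = 17/36 × 100 = 47.22% ≈ 47%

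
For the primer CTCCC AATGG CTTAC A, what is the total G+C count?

A=4, T=4, G=2, C=6
Total G or C: 2 + 6 = 8

8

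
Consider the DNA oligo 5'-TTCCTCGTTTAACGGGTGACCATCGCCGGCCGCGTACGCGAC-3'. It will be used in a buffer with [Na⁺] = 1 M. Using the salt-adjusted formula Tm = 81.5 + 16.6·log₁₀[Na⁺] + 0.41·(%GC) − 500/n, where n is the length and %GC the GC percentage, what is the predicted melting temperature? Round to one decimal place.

96.0°C

Length n = 42. A=6, T=9, G=12, C=15
G+C = 27, so %GC = 27/42 × 100 = 64.286%
Salt term: 16.6 × (0) = 0
GC term: 0.41 × 64.286 = 26.357; length term: −500/42 = −11.905
Tm = 81.5 + (0) + 26.357 − 11.905 = 95.952 → 96.0°C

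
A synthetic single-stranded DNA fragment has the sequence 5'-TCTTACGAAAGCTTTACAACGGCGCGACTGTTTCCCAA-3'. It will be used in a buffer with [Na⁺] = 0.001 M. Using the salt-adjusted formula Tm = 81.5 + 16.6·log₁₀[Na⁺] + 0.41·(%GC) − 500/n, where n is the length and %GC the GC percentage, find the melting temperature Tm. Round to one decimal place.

38.0°C

Length n = 38. Base counts: G=7, A=10, T=10, C=11
G+C = 18, so %GC = 18/38 × 100 = 47.368%
Salt term: 16.6 × (-3) = -49.8
GC term: 0.41 × 47.368 = 19.421; length term: −500/38 = −13.158
Tm = 81.5 + (-49.8) + 19.421 − 13.158 = 37.963 → 38.0°C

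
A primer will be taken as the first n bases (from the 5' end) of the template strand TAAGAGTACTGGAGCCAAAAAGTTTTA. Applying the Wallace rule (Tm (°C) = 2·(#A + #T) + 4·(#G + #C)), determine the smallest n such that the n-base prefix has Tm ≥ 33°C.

First 11 bases: TAAGAGTACTG → Tm = 30°C (< 33°C)
First 12 bases: TAAGAGTACTGG → Tm = 34°C (≥ 33°C)
Since every base adds ≥2°C, Tm only increases with n, so the threshold is first crossed at n = 12.

n = 12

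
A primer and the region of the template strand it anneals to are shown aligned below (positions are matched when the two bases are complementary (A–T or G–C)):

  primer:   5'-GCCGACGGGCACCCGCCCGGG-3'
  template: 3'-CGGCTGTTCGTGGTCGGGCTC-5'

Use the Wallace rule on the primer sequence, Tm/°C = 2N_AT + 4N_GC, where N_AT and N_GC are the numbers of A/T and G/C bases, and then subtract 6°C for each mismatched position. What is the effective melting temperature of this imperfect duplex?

Primer base counts: A=2, T=0, G=9, C=10 → A+T=2, G+C=19
Perfect-match Tm = 2(2) + 4(19) = 4 + 76 = 80°C
Mismatches (positions where the bases are not complementary): 4 (at positions 7, 8, 14, 20)
Effective Tm = 80 − 4×6 = 80 − 24 = 56°C

56°C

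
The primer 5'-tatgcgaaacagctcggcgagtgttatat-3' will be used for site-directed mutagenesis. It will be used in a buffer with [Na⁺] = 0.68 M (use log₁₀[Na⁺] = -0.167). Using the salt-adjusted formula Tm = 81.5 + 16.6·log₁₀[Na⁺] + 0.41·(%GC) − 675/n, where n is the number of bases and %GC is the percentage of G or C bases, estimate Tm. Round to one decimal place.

Length n = 29. Base counts: G=8, A=8, C=5, T=8
G+C = 13, so %GC = 13/29 × 100 = 44.828%
Salt term: 16.6 × (-0.167) = -2.772
GC term: 0.41 × 44.828 = 18.379; length term: −675/29 = −23.276
Tm = 81.5 + (-2.772) + 18.379 − 23.276 = 73.831 → 73.8°C

73.8°C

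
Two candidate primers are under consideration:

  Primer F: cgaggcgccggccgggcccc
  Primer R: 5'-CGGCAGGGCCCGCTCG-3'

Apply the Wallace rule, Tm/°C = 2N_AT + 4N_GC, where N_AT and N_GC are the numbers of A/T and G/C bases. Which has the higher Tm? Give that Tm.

Primer F, 78°C

Primer F: A+T=1, G+C=19 → Tm = 2(1)+4(19) = 78°C
Primer R: A+T=2, G+C=14 → Tm = 2(2)+4(14) = 60°C
78°C vs 60°C → primer F is higher.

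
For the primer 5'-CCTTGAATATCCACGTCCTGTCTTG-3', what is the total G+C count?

Scanning the sequence gives A=4, T=9, C=8, G=4.
Total G or C: 4 + 8 = 12

12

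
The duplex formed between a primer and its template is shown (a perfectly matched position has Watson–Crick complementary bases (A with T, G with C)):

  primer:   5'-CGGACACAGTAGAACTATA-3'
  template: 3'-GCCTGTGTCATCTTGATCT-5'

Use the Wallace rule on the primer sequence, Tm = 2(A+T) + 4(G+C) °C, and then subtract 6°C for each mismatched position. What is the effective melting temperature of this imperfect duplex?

Primer base counts: A=8, T=3, G=4, C=4 → A+T=11, G+C=8
Perfect-match Tm = 2(11) + 4(8) = 22 + 32 = 54°C
Mismatches (positions where the bases are not complementary): 1 (at position 18)
Effective Tm = 54 − 1×6 = 54 − 6 = 48°C

48°C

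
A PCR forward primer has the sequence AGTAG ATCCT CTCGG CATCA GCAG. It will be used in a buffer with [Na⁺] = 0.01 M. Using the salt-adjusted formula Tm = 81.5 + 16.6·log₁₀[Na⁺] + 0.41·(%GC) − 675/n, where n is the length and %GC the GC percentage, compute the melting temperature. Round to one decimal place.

42.4°C

Length n = 24. Scanning the sequence gives G=6, A=6, T=5, C=7.
G+C = 13, so %GC = 13/24 × 100 = 54.167%
Salt term: 16.6 × (-2) = -33.2
GC term: 0.41 × 54.167 = 22.208; length term: −675/24 = −28.125
Tm = 81.5 + (-33.2) + 22.208 − 28.125 = 42.383 → 42.4°C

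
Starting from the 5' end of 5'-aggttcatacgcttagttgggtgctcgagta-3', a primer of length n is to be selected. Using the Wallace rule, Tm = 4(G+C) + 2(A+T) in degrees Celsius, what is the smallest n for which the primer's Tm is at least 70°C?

n = 24

First 23 bases: AGGTTCATACGCTTAGTTGGGTG → Tm = 68°C (< 70°C)
First 24 bases: AGGTTCATACGCTTAGTTGGGTGC → Tm = 72°C (≥ 70°C)
Since every base adds ≥2°C, Tm only increases with n, so the threshold is first crossed at n = 24.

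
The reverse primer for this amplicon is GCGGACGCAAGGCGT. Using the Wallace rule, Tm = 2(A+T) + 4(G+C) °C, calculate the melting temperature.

52°C

Base counts: A=3, C=4, G=7, T=1
So N_AT = 4 and N_GC = 11.
Tm = 2×4 + 4×11 = 52°C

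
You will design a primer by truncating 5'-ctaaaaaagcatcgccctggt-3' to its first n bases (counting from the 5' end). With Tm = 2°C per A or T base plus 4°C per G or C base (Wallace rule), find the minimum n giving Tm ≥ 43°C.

First 15 bases: CTAAAAAAGCATCGC → Tm = 42°C (< 43°C)
First 16 bases: CTAAAAAAGCATCGCC → Tm = 46°C (≥ 43°C)
Since every base adds ≥2°C, Tm only increases with n, so the threshold is first crossed at n = 16.

n = 16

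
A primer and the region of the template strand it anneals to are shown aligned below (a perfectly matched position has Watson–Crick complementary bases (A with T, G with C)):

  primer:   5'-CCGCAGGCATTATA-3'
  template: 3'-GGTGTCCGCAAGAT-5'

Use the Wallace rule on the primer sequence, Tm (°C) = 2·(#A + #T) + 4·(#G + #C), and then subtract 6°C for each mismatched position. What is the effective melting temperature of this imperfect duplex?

24°C

Primer base counts: A=4, T=3, G=3, C=4 → A+T=7, G+C=7
Perfect-match Tm = 2(7) + 4(7) = 14 + 28 = 42°C
Mismatches (positions where the bases are not complementary): 3 (at positions 3, 9, 12)
Effective Tm = 42 − 3×6 = 42 − 18 = 24°C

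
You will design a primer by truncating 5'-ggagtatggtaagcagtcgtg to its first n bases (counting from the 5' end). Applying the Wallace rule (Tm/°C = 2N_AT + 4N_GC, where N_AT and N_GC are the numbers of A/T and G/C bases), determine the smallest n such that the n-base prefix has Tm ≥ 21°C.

n = 8

First 7 bases: GGAGTAT → Tm = 20°C (< 21°C)
First 8 bases: GGAGTATG → Tm = 24°C (≥ 21°C)
Since every base adds ≥2°C, Tm only increases with n, so the threshold is first crossed at n = 8.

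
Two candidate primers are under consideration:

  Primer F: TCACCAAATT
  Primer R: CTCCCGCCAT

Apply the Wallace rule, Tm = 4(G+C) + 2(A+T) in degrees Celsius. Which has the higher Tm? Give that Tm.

Primer R, 34°C

Primer F: A+T=7, G+C=3 → Tm = 2(7)+4(3) = 26°C
Primer R: A+T=3, G+C=7 → Tm = 2(3)+4(7) = 34°C
26°C vs 34°C → primer R is higher.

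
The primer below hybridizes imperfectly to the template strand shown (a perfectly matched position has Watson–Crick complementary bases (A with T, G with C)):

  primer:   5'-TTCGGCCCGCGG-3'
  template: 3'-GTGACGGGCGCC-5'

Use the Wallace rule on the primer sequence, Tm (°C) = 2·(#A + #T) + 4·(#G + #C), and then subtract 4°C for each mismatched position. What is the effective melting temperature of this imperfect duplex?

Primer base counts: A=0, T=2, G=5, C=5 → A+T=2, G+C=10
Perfect-match Tm = 2(2) + 4(10) = 4 + 40 = 44°C
Mismatches (positions where the bases are not complementary): 3 (at positions 1, 2, 4)
Effective Tm = 44 − 3×4 = 44 − 12 = 32°C

32°C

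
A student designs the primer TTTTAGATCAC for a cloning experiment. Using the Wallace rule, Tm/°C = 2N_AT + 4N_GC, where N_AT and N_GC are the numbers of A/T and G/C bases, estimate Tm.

Scanning the sequence gives C=2, A=3, T=5, G=1.
A+T = 8, G+C = 3
Tm = 2×8 + 4×3 = 28°C

28°C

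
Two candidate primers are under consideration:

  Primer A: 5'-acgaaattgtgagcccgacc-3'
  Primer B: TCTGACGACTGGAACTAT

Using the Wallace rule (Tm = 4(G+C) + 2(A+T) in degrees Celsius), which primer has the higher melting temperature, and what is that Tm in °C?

Primer A, 62°C

Primer A: A+T=9, G+C=11 → Tm = 2(9)+4(11) = 62°C
Primer B: A+T=10, G+C=8 → Tm = 2(10)+4(8) = 52°C
62°C vs 52°C → primer A is higher.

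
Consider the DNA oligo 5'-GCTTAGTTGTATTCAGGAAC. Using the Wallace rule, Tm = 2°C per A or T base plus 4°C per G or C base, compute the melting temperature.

Scanning the sequence gives A=5, G=5, C=3, T=7.
So N_AT = 12 and N_GC = 8.
Tm = 2×12 + 4×8 = 56°C

56°C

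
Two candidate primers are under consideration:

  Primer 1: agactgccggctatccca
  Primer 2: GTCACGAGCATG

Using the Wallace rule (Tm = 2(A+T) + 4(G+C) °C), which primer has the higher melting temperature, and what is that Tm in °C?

Primer 1: A+T=7, G+C=11 → Tm = 2(7)+4(11) = 58°C
Primer 2: A+T=5, G+C=7 → Tm = 2(5)+4(7) = 38°C
58°C vs 38°C → primer 1 is higher.

Primer 1, 58°C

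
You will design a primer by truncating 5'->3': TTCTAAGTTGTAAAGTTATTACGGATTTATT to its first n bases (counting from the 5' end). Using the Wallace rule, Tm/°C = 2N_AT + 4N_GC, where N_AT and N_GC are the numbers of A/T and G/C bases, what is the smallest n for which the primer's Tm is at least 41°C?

First 16 bases: TTCTAAGTTGTAAAGT → Tm = 40°C (< 41°C)
First 17 bases: TTCTAAGTTGTAAAGTT → Tm = 42°C (≥ 41°C)
Each additional base adds 2°C (A/T) or 4°C (G/C), so Tm is non-decreasing in n; n = 17 is the first length to reach 41°C.

n = 17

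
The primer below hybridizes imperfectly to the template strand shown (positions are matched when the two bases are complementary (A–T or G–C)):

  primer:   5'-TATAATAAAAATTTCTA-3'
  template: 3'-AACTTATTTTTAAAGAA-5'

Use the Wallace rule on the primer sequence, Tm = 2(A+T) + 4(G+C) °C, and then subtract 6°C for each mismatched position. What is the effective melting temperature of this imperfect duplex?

18°C

Primer base counts: A=9, T=7, G=0, C=1 → A+T=16, G+C=1
Perfect-match Tm = 2(16) + 4(1) = 32 + 4 = 36°C
Mismatches (positions where the bases are not complementary): 3 (at positions 2, 3, 17)
Effective Tm = 36 − 3×6 = 36 − 18 = 18°C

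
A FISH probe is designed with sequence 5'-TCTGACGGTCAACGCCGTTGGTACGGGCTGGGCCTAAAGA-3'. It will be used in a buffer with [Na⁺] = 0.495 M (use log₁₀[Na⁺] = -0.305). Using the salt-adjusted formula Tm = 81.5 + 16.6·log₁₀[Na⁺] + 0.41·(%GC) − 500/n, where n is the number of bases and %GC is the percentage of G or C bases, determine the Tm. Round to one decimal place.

88.5°C

Length n = 40. Counting bases: G=14, T=8, A=8, C=10
G+C = 24, so %GC = 24/40 × 100 = 60%
Salt term: 16.6 × (-0.305) = -5.063
GC term: 0.41 × 60 = 24.6; length term: −500/40 = −12.5
Tm = 81.5 + (-5.063) + 24.6 − 12.5 = 88.537 → 88.5°C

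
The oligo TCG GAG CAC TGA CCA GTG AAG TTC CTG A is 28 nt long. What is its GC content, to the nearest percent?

54%

Scanning the sequence gives T=6, C=7, A=7, G=8.
G+C = 8 + 7 = 15 out of 28 bases
%GC = 15/28 × 100 = 53.57% ≈ 54%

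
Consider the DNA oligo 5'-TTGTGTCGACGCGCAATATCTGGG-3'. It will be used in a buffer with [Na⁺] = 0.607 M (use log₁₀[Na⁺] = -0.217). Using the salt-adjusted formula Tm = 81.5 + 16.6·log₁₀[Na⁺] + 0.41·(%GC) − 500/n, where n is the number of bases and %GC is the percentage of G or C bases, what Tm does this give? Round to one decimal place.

79.3°C

Length n = 24. Scanning the sequence gives C=5, T=7, G=8, A=4.
G+C = 13, so %GC = 13/24 × 100 = 54.167%
Salt term: 16.6 × (-0.217) = -3.602
GC term: 0.41 × 54.167 = 22.208; length term: −500/24 = −20.833
Tm = 81.5 + (-3.602) + 22.208 − 20.833 = 79.273 → 79.3°C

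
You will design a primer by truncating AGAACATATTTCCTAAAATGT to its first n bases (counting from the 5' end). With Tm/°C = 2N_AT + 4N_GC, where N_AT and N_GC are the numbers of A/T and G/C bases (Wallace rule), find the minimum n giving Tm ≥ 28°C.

First 11 bases: AGAACATATTT → Tm = 26°C (< 28°C)
First 12 bases: AGAACATATTTC → Tm = 30°C (≥ 28°C)
Each additional base adds 2°C (A/T) or 4°C (G/C), so Tm is non-decreasing in n; n = 12 is the first length to reach 28°C.

n = 12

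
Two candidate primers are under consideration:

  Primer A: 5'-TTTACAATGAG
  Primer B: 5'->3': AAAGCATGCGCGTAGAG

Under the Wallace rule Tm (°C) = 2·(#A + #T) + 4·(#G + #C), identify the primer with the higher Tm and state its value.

Primer A: A+T=8, G+C=3 → Tm = 2(8)+4(3) = 28°C
Primer B: A+T=8, G+C=9 → Tm = 2(8)+4(9) = 52°C
28°C vs 52°C → primer B is higher.

Primer B, 52°C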